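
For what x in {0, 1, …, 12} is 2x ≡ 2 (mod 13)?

2⁻¹ ≡ 7 (mod 13) because 2·7 = 14 = 1·13 + 1.
Multiplying both sides by 7: x ≡ 7·2 = 14 ≡ 1 (mod 13).

1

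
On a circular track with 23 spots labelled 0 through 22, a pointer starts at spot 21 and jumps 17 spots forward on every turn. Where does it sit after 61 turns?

61·17 = 1037.
1037 mod 23 = 2 (since 45·23 = 1035).
(21 + 2) mod 23 = 0.

0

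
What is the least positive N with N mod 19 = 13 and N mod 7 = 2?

51

Since 7·11 ≡ 1 (mod 19), take x = 2 + 7·((13−2)·11 mod 19) = 2 + 7·7 = 51.
Check: 51 mod 19 = 13, 51 mod 7 = 2.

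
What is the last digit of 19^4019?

9

Last digits of 9^n: 9, 1 (period 2).
4019 leaves remainder 1 on division by 2, so 19^4019 ends in 9.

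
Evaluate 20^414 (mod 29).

20

By repeated squaring mod 29: 20^1≡20, 20^2≡23, 20^4≡7, 20^8≡20, 20^16≡23, 20^32≡7, 20^64≡20, 20^128≡23, 20^256≡7.
414 = 2 + 4 + 8 + 16 + 128 + 256, so 20^414 ≡ 23·7·20·23·23·7 ≡ 20 (mod 29).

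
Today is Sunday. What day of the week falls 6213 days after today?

6213 = 887·7 + 4, so 6213 mod 7 = 4.
Sunday + 4 days → Thursday.

Thursday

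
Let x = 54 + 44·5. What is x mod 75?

49

44·5 = 220.
220 mod 75 = 70 (since 2·75 = 150).
(54 + 70) mod 75 = 49.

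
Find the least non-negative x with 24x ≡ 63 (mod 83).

13

24⁻¹ ≡ 45 (mod 83) because 24·45 = 1080 = 13·83 + 1.
Multiplying both sides by 45: x ≡ 45·63 = 2835 ≡ 13 (mod 83).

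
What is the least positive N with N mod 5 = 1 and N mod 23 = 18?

x ≡ 1 (mod 5) gives x ∈ {1, 6, 11, 16, 21, 26, 31, 36, …}.
The first of these with x mod 23 = 18 is 41.

41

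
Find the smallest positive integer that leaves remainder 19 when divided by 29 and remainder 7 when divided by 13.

Since 13·9 ≡ 1 (mod 29), take x = 7 + 13·((19−7)·9 mod 29) = 7 + 13·21 = 280.
Check: 280 mod 29 = 19, 280 mod 13 = 7.

280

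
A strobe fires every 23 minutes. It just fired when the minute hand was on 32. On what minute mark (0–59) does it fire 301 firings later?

301·23 = 6923.
6923 mod 60 = 23 (since 115·60 = 6900).
(32 + 23) mod 60 = 55.

55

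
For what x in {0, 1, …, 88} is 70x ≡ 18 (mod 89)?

70⁻¹ ≡ 14 (mod 89) because 70·14 = 980 = 11·89 + 1.
Multiplying both sides by 14: x ≡ 14·18 = 252 ≡ 74 (mod 89).

74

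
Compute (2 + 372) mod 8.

6

372 − 46·8 = 4, so 372 ≡ 4 (mod 8).
(2 + 4) mod 8 = 6.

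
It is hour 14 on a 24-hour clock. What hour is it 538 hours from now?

Dividing 538 by 24 gives quotient 22 and remainder 10.
(14 + 10) mod 24 = 0.

0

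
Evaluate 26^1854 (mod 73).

Square-and-reduce mod 73: 26^1≡26, 26^2≡19, 26^4≡69, 26^8≡16, 26^16≡37, 26^32≡55, 26^64≡32, 26^128≡2, 26^256≡4, 26^512≡16, 26^1024≡37.
Since 1854 = 2 + 4 + 8 + 16 + 32 + 256 + 512 + 1024 in binary, 26^1854 ≡ 19·69·16·37·55·4·16·37 ≡ 27 (mod 73).

27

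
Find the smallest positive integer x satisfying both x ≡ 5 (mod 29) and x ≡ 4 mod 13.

121

x ≡ 4 (mod 13) gives x ∈ {4, 17, 30, 43, 56, 69, 82, 95, …}.
The first of these with x mod 29 = 5 is 121.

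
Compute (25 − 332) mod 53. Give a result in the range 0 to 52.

11

332 mod 53 = 14 (since 6·53 = 318).
(25 − 14) mod 53 = 11.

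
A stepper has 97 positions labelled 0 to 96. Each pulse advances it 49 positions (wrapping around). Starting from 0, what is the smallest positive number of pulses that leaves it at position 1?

97 = 1·49 + 48
49 = 1·48 + 1
48 = 48·1 + 0
Back-substituting gives 49·2 ≡ 1 (mod 97).

2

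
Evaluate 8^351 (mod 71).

8

Successive squares of 8 mod 71: 8^1≡8, 8^2≡64, 8^4≡49, 8^8≡58, 8^16≡27, 8^32≡19, 8^64≡6, 8^128≡36, 8^256≡18.
351 = 1 + 2 + 4 + 8 + 16 + 64 + 256, so 8^351 ≡ 8·64·49·58·27·6·18 ≡ 8 (mod 71).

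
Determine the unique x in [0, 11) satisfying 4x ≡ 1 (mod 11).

The inverse of 4 mod 11 is 3 (since 4·3 = 12 ≡ 1).
Multiplying both sides by 3: x ≡ 3·1 = 3 ≡ 3 (mod 11).

3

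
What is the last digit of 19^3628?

1

Powers of 9 mod 10 repeat with period 2: 9, 1.
3628 leaves remainder 0 on division by 2, so 19^3628 ends in 1.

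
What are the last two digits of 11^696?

By repeated squaring mod 100: 11^1≡11, 11^2≡21, 11^4≡41, 11^8≡81, 11^16≡61, 11^32≡21, 11^64≡41, 11^128≡81, 11^256≡61, 11^512≡21.
696 = 8 + 16 + 32 + 128 + 512, so 11^696 ≡ 81·61·21·81·21 ≡ 61 (mod 100).

61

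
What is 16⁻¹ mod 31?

2

16·2 = 32 = 1·31 + 1, so 16⁻¹ ≡ 2 (mod 31).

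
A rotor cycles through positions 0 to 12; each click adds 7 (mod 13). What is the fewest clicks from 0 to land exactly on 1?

13 = 1·7 + 6
7 = 1·6 + 1
6 = 6·1 + 0
Back-substituting gives 7·2 ≡ 1 (mod 13).

2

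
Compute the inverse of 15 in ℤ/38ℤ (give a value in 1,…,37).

15·33 = 495 = 13·38 + 1, so 15⁻¹ ≡ 33 (mod 38).

33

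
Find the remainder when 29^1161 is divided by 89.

Successive squares of 29 mod 89: 29^1≡29, 29^2≡40, 29^4≡87, 29^8≡4, 29^16≡16, 29^32≡78, 29^64≡32, 29^128≡45, 29^256≡67, 29^512≡39, 29^1024≡8.
1161 = 1 + 8 + 128 + 1024, so 29^1161 ≡ 29·4·45·8 ≡ 19 (mod 89).

19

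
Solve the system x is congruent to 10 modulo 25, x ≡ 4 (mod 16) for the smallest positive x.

x ≡ 4 (mod 16) gives x ∈ {4, 20, 36, 52, 68, 84, 100, 116, …}.
The first of these with x mod 25 = 10 is 260.

260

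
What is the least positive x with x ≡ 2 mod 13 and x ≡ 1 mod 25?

Since 25·12 ≡ 1 (mod 13), take x = 1 + 25·((2−1)·12 mod 13) = 1 + 25·12 = 301.
Check: 301 mod 13 = 2, 301 mod 25 = 1.

301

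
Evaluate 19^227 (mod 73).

35

By repeated squaring mod 73: 19^1≡19, 19^2≡69, 19^4≡16, 19^8≡37, 19^16≡55, 19^32≡32, 19^64≡2, 19^128≡4.
227 = 1 + 2 + 32 + 64 + 128, so 19^227 ≡ 19·69·32·2·4 ≡ 35 (mod 73).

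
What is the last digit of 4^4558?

Last digits of 4^n: 4, 6 (period 2).
4558 mod 2 = 0, so the last digit matches 4^2 = 6.

6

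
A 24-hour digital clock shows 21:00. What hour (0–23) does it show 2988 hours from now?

9

2988 − 124·24 = 12, so 2988 ≡ 12 (mod 24).
(21 + 12) mod 24 = 9.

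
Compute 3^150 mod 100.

Successive squares of 3 mod 100: 3^1≡3, 3^2≡9, 3^4≡81, 3^8≡61, 3^16≡21, 3^32≡41, 3^64≡81, 3^128≡61.
Since 150 = 2 + 4 + 16 + 128 in binary, 3^150 ≡ 9·81·21·61 ≡ 49 (mod 100).

49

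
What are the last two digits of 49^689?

By repeated squaring mod 100: 49^1≡49, 49^2≡1, 49^4≡1, 49^8≡1, 49^16≡1, 49^32≡1, 49^64≡1, 49^128≡1, 49^256≡1, 49^512≡1.
Since 689 = 1 + 16 + 32 + 128 + 512 in binary, 49^689 ≡ 49·1·1·1·1 ≡ 49 (mod 100).

49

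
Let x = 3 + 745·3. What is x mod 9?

745·3 = 2235.
2235 = 248·9 + 3, so 2235 mod 9 = 3.
(3 + 3) mod 9 = 6.

6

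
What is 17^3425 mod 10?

The units digit of 17^n cycles with period 4: 7, 9, 3, 1, …
3425 mod 4 = 1, so the last digit matches 7^1 = 7.

7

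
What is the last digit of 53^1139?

Powers of 3 mod 10 repeat with period 4: 3, 9, 7, 1.
1139 leaves remainder 3 on division by 4, so 53^1139 ends in 7.

7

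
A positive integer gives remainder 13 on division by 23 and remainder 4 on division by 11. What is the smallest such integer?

Since 11·21 ≡ 1 (mod 23), take x = 4 + 11·((13−4)·21 mod 23) = 4 + 11·5 = 59.
Check: 59 mod 23 = 13, 59 mod 11 = 4.

59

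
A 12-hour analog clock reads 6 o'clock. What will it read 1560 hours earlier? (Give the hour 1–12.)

6

1560 − 130·12 = 0, so 1560 ≡ 0 (mod 12).
6 − 0 → 6 on a 12-hour dial.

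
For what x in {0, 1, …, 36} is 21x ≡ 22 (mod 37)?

31

The inverse of 21 mod 37 is 30 (since 21·30 = 630 ≡ 1).
So x ≡ 30·22 = 660 ≡ 31 (mod 37).
Check: 21·31 = 651 = 17·37 + 22.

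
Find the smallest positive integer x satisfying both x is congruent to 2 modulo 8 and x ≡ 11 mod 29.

98

Since 29·5 ≡ 1 (mod 8), take x = 11 + 29·((2−11)·5 mod 8) = 11 + 29·3 = 98.
Check: 98 mod 8 = 2, 98 mod 29 = 11.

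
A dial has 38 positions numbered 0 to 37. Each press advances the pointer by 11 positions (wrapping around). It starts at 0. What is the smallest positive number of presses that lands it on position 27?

37

The inverse of 11 mod 38 is 7 (since 11·7 = 77 ≡ 1).
Multiplying both sides by 7: x ≡ 7·27 = 189 ≡ 37 (mod 38).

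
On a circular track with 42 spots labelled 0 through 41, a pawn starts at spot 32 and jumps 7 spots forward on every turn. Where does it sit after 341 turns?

25

341·7 = 2387.
Dividing 2387 by 42 gives quotient 56 and remainder 35.
(32 + 35) mod 42 = 25.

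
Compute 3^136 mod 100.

21

By repeated squaring mod 100: 3^1≡3, 3^2≡9, 3^4≡81, 3^8≡61, 3^16≡21, 3^32≡41, 3^64≡81, 3^128≡61.
136 = 8 + 128, so 3^136 ≡ 61·61 ≡ 21 (mod 100).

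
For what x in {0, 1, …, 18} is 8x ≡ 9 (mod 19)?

8⁻¹ ≡ 12 (mod 19) because 8·12 = 96 = 5·19 + 1.
So x ≡ 12·9 = 108 ≡ 13 (mod 19).

13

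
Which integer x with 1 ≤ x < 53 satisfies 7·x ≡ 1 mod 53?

38

7·38 = 266 = 5·53 + 1, so 7⁻¹ ≡ 38 (mod 53).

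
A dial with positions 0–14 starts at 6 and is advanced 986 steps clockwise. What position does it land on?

986 − 65·15 = 11, so 986 ≡ 11 (mod 15).
(6 + 11) mod 15 = 2.

2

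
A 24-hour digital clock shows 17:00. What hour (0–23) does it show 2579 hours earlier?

2579 mod 24 = 11 (since 107·24 = 2568).
(17 − 11) mod 24 = 6.

6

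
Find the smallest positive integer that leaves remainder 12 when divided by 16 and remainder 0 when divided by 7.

x ≡ 0 (mod 7) gives x ∈ {0, 7, 14, 21, 28}.
The first of these with x mod 16 = 12 is 28.

28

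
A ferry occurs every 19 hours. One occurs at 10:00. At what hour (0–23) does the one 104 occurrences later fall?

104·19 = 1976.
1976 = 82·24 + 8, so 1976 mod 24 = 8.
(10 + 8) mod 24 = 18.

18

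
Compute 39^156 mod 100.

By repeated squaring mod 100: 39^1≡39, 39^2≡21, 39^4≡41, 39^8≡81, 39^16≡61, 39^32≡21, 39^64≡41, 39^128≡81.
Since 156 = 4 + 8 + 16 + 128 in binary, 39^156 ≡ 41·81·61·81 ≡ 61 (mod 100).

61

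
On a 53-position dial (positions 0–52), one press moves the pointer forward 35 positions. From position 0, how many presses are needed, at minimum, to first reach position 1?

50

35·50 = 1750 = 33·53 + 1, so 35⁻¹ ≡ 50 (mod 53).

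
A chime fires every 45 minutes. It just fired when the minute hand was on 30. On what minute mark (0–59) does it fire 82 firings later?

82·45 = 3690.
Dividing 3690 by 60 gives quotient 61 and remainder 30.
(30 + 30) mod 60 = 0.

0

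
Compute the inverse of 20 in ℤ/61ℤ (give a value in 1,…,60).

58

61 = 3·20 + 1
20 = 20·1 + 0
Back-substituting gives 20·58 ≡ 1 (mod 61).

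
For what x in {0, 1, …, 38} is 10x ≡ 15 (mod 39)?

21

10⁻¹ ≡ 4 (mod 39) because 10·4 = 40 = 1·39 + 1.
So x ≡ 4·15 = 60 ≡ 21 (mod 39).
Check: 10·21 = 210 = 5·39 + 15.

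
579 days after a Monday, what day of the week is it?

Saturday

Dividing 579 by 7 gives quotient 82 and remainder 5.
Monday + 5 days → Saturday.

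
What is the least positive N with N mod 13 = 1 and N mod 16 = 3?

131

Since 16·9 ≡ 1 (mod 13), take x = 3 + 16·((1−3)·9 mod 13) = 3 + 16·8 = 131.
Check: 131 mod 13 = 1, 131 mod 16 = 3.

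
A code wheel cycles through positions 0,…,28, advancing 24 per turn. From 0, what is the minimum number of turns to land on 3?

The inverse of 24 mod 29 is 23 (since 24·23 = 552 ≡ 1).
Multiplying both sides by 23: x ≡ 23·3 = 69 ≡ 11 (mod 29).

11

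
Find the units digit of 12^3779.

Powers of 2 mod 10 repeat with period 4: 2, 4, 8, 6.
3779 leaves remainder 3 on division by 4, so 12^3779 ends in 8.

8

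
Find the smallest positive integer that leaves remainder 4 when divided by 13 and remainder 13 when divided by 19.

108

x ≡ 4 (mod 13) gives x ∈ {4, 17, 30, 43, 56, 69, 82, 95, …}.
The first of these with x mod 19 = 13 is 108.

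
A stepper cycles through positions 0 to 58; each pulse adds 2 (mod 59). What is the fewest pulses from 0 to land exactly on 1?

30

59 = 29·2 + 1
2 = 2·1 + 0
Back-substituting gives 2·30 ≡ 1 (mod 59).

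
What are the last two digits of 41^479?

By repeated squaring mod 100: 41^1≡41, 41^2≡81, 41^4≡61, 41^8≡21, 41^16≡41, 41^32≡81, 41^64≡61, 41^128≡21, 41^256≡41.
479 = 1 + 2 + 4 + 8 + 16 + 64 + 128 + 256, so 41^479 ≡ 41·81·61·21·41·61·21·41 ≡ 61 (mod 100).

61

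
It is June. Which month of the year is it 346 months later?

346 − 28·12 = 10, so 346 ≡ 10 (mod 12).
June + 10 months → April.

April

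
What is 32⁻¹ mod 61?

21

32·21 = 672 = 11·61 + 1, so 32⁻¹ ≡ 21 (mod 61).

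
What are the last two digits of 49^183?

Square-and-reduce mod 100: 49^1≡49, 49^2≡1, 49^4≡1, 49^8≡1, 49^16≡1, 49^32≡1, 49^64≡1, 49^128≡1.
Since 183 = 1 + 2 + 4 + 16 + 32 + 128 in binary, 49^183 ≡ 49·1·1·1·1·1 ≡ 49 (mod 100).

49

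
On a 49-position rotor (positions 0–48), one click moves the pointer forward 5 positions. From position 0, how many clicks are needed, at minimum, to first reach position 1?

10

5·10 = 50 = 1·49 + 1, so 5⁻¹ ≡ 10 (mod 49).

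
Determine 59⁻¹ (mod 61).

61 = 1·59 + 2
59 = 29·2 + 1
2 = 2·1 + 0
Back-substituting gives 59·30 ≡ 1 (mod 61).

30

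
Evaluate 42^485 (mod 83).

45

Successive squares of 42 mod 83: 42^1≡42, 42^2≡21, 42^4≡26, 42^8≡12, 42^16≡61, 42^32≡69, 42^64≡30, 42^128≡70, 42^256≡3.
485 = 1 + 4 + 32 + 64 + 128 + 256, so 42^485 ≡ 42·26·69·30·70·3 ≡ 45 (mod 83).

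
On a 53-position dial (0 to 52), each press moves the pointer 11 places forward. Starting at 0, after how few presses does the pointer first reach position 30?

11⁻¹ ≡ 29 (mod 53) because 11·29 = 319 = 6·53 + 1.
Multiplying both sides by 29: x ≡ 29·30 = 870 ≡ 22 (mod 53).
Check: 11·22 = 242 = 4·53 + 30.

22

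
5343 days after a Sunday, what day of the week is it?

5343 − 763·7 = 2, so 5343 ≡ 2 (mod 7).
Sunday + 2 days → Tuesday.

Tuesday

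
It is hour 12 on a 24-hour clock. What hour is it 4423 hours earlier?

5

Dividing 4423 by 24 gives quotient 184 and remainder 7.
(12 − 7) mod 24 = 5.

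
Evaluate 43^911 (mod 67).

5

By repeated squaring mod 67: 43^1≡43, 43^2≡40, 43^4≡59, 43^8≡64, 43^16≡9, 43^32≡14, 43^64≡62, 43^128≡25, 43^256≡22, 43^512≡15.
911 = 1 + 2 + 4 + 8 + 128 + 256 + 512, so 43^911 ≡ 43·40·59·64·25·22·15 ≡ 5 (mod 67).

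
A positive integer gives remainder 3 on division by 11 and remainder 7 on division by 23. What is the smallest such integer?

x ≡ 3 (mod 11) gives x ∈ {3, 14, 25, 36, 47, 58, 69, 80, …}.
The first of these with x mod 23 = 7 is 168.

168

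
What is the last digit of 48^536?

The units digit of 48^n cycles with period 4: 8, 4, 2, 6, …
536 mod 4 = 0, so the last digit matches 8^4 = 6.

6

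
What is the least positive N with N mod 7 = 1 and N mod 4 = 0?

Since 4·2 ≡ 1 (mod 7), take x = 0 + 4·((1−0)·2 mod 7) = 0 + 4·2 = 8.
Check: 8 mod 7 = 1, 8 mod 4 = 0.

8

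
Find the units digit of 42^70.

The units digit of 42^n cycles with period 4: 2, 4, 8, 6, …
70 leaves remainder 2 on division by 4, so 42^70 ends in 4.

4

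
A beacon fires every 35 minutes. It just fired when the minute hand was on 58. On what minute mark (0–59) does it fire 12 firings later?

12·35 = 420.
420 mod 60 = 0 (since 7·60 = 420).
(58 + 0) mod 60 = 58.

58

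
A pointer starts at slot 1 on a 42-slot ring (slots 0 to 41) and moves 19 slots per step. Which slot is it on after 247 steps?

32

247·19 = 4693.
4693 − 111·42 = 31, so 4693 ≡ 31 (mod 42).
(1 + 31) mod 42 = 32.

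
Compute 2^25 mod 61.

40

By repeated squaring mod 61: 2^1≡2, 2^2≡4, 2^4≡16, 2^8≡12, 2^16≡22.
25 = 1 + 8 + 16, so 2^25 ≡ 2·12·22 ≡ 40 (mod 61).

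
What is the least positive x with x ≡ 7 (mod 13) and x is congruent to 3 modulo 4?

Since 4·10 ≡ 1 (mod 13), take x = 3 + 4·((7−3)·10 mod 13) = 3 + 4·1 = 7.
Check: 7 mod 13 = 7, 7 mod 4 = 3.

7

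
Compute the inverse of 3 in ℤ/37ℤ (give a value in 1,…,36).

25

3·25 = 75 = 2·37 + 1, so 3⁻¹ ≡ 25 (mod 37).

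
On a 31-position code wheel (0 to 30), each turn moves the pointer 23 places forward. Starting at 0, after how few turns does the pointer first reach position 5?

23⁻¹ ≡ 27 (mod 31) because 23·27 = 621 = 20·31 + 1.
Multiplying both sides by 27: x ≡ 27·5 = 135 ≡ 11 (mod 31).

11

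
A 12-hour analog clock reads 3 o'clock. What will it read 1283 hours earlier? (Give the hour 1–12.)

1283 − 106·12 = 11, so 1283 ≡ 11 (mod 12).
3 − 11 → 4 on a 12-hour dial.

4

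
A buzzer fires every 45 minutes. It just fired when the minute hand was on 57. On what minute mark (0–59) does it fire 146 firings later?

27

146·45 = 6570.
Dividing 6570 by 60 gives quotient 109 and remainder 30.
(57 + 30) mod 60 = 27.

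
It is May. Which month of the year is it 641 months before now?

641 mod 12 = 5 (since 53·12 = 636).
May − 5 months → December.

December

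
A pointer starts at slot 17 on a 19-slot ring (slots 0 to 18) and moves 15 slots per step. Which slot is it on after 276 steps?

276·15 = 4140.
4140 = 217·19 + 17, so 4140 mod 19 = 17.
(17 + 17) mod 19 = 15.

15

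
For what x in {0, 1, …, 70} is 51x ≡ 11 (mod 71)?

The inverse of 51 mod 71 is 39 (since 51·39 = 1989 ≡ 1).
Multiplying both sides by 39: x ≡ 39·11 = 429 ≡ 3 (mod 71).
Check: 51·3 = 153 = 2·71 + 11.

3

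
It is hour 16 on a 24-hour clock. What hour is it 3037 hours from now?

3037 mod 24 = 13 (since 126·24 = 3024).
(16 + 13) mod 24 = 5.

5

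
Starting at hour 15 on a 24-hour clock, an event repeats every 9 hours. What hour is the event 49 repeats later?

49·9 = 441.
441 − 18·24 = 9, so 441 ≡ 9 (mod 24).
(15 + 9) mod 24 = 0.

0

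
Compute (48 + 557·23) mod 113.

90

557·23 = 12811.
12811 = 113·113 + 42, so 12811 mod 113 = 42.
(48 + 42) mod 113 = 90.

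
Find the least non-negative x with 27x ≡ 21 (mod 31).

27⁻¹ ≡ 23 (mod 31) because 27·23 = 621 = 20·31 + 1.
Multiplying both sides by 23: x ≡ 23·21 = 483 ≡ 18 (mod 31).

18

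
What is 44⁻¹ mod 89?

44·87 = 3828 = 43·89 + 1, so 44⁻¹ ≡ 87 (mod 89).

87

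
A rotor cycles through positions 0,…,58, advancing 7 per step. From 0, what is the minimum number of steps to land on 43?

7⁻¹ ≡ 17 (mod 59) because 7·17 = 119 = 2·59 + 1.
Multiplying both sides by 17: x ≡ 17·43 = 731 ≡ 23 (mod 59).
Check: 7·23 = 161 = 2·59 + 43.

23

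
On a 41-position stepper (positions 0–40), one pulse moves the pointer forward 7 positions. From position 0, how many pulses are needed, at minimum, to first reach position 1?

41 = 5·7 + 6
7 = 1·6 + 1
6 = 6·1 + 0
Back-substituting gives 7·6 ≡ 1 (mod 41).

6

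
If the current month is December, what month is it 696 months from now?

Dividing 696 by 12 gives quotient 58 and remainder 0.
December + 0 months → December.

December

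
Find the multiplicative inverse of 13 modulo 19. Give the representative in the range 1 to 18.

19 = 1·13 + 6
13 = 2·6 + 1
6 = 6·1 + 0
Back-substituting gives 13·3 ≡ 1 (mod 19).

3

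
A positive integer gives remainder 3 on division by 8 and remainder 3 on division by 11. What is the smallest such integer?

x ≡ 3 (mod 8) gives x ∈ {3}.
The first of these with x mod 11 = 3 is 3.

3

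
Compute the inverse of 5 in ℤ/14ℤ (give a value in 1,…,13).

5·3 = 15 = 1·14 + 1, so 5⁻¹ ≡ 3 (mod 14).

3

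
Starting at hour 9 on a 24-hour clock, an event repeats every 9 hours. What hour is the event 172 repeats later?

172·9 = 1548.
1548 = 64·24 + 12, so 1548 mod 24 = 12.
(9 + 12) mod 24 = 21.

21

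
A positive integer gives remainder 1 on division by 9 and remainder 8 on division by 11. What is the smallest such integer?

19

x ≡ 1 (mod 9) gives x ∈ {1, 10, 19}.
The first of these with x mod 11 = 8 is 19.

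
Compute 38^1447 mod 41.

Square-and-reduce mod 41: 38^1≡38, 38^2≡9, 38^4≡40, 38^8≡1, 38^16≡1, 38^32≡1, 38^64≡1, 38^128≡1, 38^256≡1, 38^512≡1, 38^1024≡1.
1447 = 1 + 2 + 4 + 32 + 128 + 256 + 1024, so 38^1447 ≡ 38·9·40·1·1·1·1 ≡ 27 (mod 41).

27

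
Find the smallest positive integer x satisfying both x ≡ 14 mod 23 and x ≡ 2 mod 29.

60

x ≡ 14 (mod 23) gives x ∈ {14, 37, 60}.
The first of these with x mod 29 = 2 is 60.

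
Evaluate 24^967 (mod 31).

3

Successive squares of 24 mod 31: 24^1≡24, 24^2≡18, 24^4≡14, 24^8≡10, 24^16≡7, 24^32≡18, 24^64≡14, 24^128≡10, 24^256≡7, 24^512≡18.
Since 967 = 1 + 2 + 4 + 64 + 128 + 256 + 512 in binary, 24^967 ≡ 24·18·14·14·10·7·18 ≡ 3 (mod 31).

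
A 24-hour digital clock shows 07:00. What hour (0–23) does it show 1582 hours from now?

1582 − 65·24 = 22, so 1582 ≡ 22 (mod 24).
(7 + 22) mod 24 = 5.

5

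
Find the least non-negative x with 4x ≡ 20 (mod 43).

5

4⁻¹ ≡ 11 (mod 43) because 4·11 = 44 = 1·43 + 1.
Multiplying both sides by 11: x ≡ 11·20 = 220 ≡ 5 (mod 43).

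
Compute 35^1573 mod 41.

17

Successive squares of 35 mod 41: 35^1≡35, 35^2≡36, 35^4≡25, 35^8≡10, 35^16≡18, 35^32≡37, 35^64≡16, 35^128≡10, 35^256≡18, 35^512≡37, 35^1024≡16.
1573 = 1 + 4 + 32 + 512 + 1024, so 35^1573 ≡ 35·25·37·37·16 ≡ 17 (mod 41).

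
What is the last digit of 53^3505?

Powers of 3 mod 10 repeat with period 4: 3, 9, 7, 1.
3505 leaves remainder 1 on division by 4, so 53^3505 ends in 3.

3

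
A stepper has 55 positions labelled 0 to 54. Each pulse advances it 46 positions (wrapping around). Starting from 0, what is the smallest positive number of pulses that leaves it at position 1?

6

46·6 = 276 = 5·55 + 1, so 46⁻¹ ≡ 6 (mod 55).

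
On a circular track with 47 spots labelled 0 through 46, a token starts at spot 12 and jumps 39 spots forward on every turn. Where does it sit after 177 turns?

177·39 = 6903.
6903 − 146·47 = 41, so 6903 ≡ 41 (mod 47).
(12 + 41) mod 47 = 6.

6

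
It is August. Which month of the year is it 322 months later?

June

322 = 26·12 + 10, so 322 mod 12 = 10.
August + 10 months → June.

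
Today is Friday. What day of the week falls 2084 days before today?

Sunday

2084 mod 7 = 5 (since 297·7 = 2079).
Friday − 5 days → Sunday.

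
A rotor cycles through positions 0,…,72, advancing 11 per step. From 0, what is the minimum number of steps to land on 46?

44

11⁻¹ ≡ 20 (mod 73) because 11·20 = 220 = 3·73 + 1.
So x ≡ 20·46 = 920 ≡ 44 (mod 73).
Check: 11·44 = 484 = 6·73 + 46.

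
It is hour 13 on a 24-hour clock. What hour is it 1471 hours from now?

20

1471 − 61·24 = 7, so 1471 ≡ 7 (mod 24).
(13 + 7) mod 24 = 20.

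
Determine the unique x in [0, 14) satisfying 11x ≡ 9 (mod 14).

The inverse of 11 mod 14 is 9 (since 11·9 = 99 ≡ 1).
Multiplying both sides by 9: x ≡ 9·9 = 81 ≡ 11 (mod 14).
Check: 11·11 = 121 = 8·14 + 9.

11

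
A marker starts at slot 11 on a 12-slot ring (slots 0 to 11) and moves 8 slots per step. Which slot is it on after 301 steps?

301·8 = 2408.
2408 − 200·12 = 8, so 2408 ≡ 8 (mod 12).
(11 + 8) mod 12 = 7.

7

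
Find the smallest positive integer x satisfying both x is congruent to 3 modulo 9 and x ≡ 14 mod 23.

Since 23·2 ≡ 1 (mod 9), take x = 14 + 23·((3−14)·2 mod 9) = 14 + 23·5 = 129.
Check: 129 mod 9 = 3, 129 mod 23 = 14.

129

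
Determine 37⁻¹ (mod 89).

77

37·77 = 2849 = 32·89 + 1, so 37⁻¹ ≡ 77 (mod 89).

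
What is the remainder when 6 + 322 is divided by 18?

4

Dividing 322 by 18 gives quotient 17 and remainder 16.
(6 + 16) mod 18 = 4.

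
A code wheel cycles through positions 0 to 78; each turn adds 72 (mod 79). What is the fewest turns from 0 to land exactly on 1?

72·45 = 3240 = 41·79 + 1, so 72⁻¹ ≡ 45 (mod 79).

45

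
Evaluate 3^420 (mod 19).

By repeated squaring mod 19: 3^1≡3, 3^2≡9, 3^4≡5, 3^8≡6, 3^16≡17, 3^32≡4, 3^64≡16, 3^128≡9, 3^256≡5.
420 = 4 + 32 + 128 + 256, so 3^420 ≡ 5·4·9·5 ≡ 7 (mod 19).

7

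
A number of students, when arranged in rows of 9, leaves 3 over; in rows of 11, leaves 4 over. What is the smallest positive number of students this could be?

48

x ≡ 3 (mod 9) gives x ∈ {3, 12, 21, 30, 39, 48}.
The first of these with x mod 11 = 4 is 48.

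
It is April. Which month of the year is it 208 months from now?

208 − 17·12 = 4, so 208 ≡ 4 (mod 12).
April + 4 months → August.

August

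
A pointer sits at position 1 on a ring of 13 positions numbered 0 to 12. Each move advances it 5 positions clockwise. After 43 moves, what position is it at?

43·5 = 215.
215 mod 13 = 7 (since 16·13 = 208).
(1 + 7) mod 13 = 8.

8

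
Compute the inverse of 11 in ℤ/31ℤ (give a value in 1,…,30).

17

31 = 2·11 + 9
11 = 1·9 + 2
9 = 4·2 + 1
2 = 2·1 + 0
Back-substituting gives 11·17 ≡ 1 (mod 31).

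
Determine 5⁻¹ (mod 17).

7

17 = 3·5 + 2
5 = 2·2 + 1
2 = 2·1 + 0
Back-substituting gives 5·7 ≡ 1 (mod 17).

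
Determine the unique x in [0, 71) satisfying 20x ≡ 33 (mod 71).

20⁻¹ ≡ 32 (mod 71) because 20·32 = 640 = 9·71 + 1.
So x ≡ 32·33 = 1056 ≡ 62 (mod 71).
Check: 20·62 = 1240 = 17·71 + 33.

62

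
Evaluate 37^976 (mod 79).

Square-and-reduce mod 79: 37^1≡37, 37^2≡26, 37^4≡44, 37^8≡40, 37^16≡20, 37^32≡5, 37^64≡25, 37^128≡72, 37^256≡49, 37^512≡31.
Since 976 = 16 + 64 + 128 + 256 + 512 in binary, 37^976 ≡ 20·25·72·49·31 ≡ 42 (mod 79).

42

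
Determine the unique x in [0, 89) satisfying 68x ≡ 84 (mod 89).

85

The inverse of 68 mod 89 is 72 (since 68·72 = 4896 ≡ 1).
Multiplying both sides by 72: x ≡ 72·84 = 6048 ≡ 85 (mod 89).
Check: 68·85 = 5780 = 64·89 + 84.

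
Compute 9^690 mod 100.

1

Square-and-reduce mod 100: 9^1≡9, 9^2≡81, 9^4≡61, 9^8≡21, 9^16≡41, 9^32≡81, 9^64≡61, 9^128≡21, 9^256≡41, 9^512≡81.
Since 690 = 2 + 16 + 32 + 128 + 512 in binary, 9^690 ≡ 81·41·81·21·81 ≡ 1 (mod 100).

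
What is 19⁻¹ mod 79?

79 = 4·19 + 3
19 = 6·3 + 1
3 = 3·1 + 0
Back-substituting gives 19·25 ≡ 1 (mod 79).

25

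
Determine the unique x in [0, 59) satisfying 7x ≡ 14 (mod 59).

7⁻¹ ≡ 17 (mod 59) because 7·17 = 119 = 2·59 + 1.
Multiplying both sides by 17: x ≡ 17·14 = 238 ≡ 2 (mod 59).

2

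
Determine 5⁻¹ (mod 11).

11 = 2·5 + 1
5 = 5·1 + 0
Back-substituting gives 5·9 ≡ 1 (mod 11).

9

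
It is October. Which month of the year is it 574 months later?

August

574 = 47·12 + 10, so 574 mod 12 = 10.
October + 10 months → August.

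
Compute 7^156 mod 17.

13

Square-and-reduce mod 17: 7^1≡7, 7^2≡15, 7^4≡4, 7^8≡16, 7^16≡1, 7^32≡1, 7^64≡1, 7^128≡1.
156 = 4 + 8 + 16 + 128, so 7^156 ≡ 4·16·1·1 ≡ 13 (mod 17).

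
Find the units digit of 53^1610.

9

Last digits of 3^n: 3, 9, 7, 1 (period 4).
1610 mod 4 = 2, so the last digit matches 3^2 = 9.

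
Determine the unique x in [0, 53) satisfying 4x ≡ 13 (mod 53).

4⁻¹ ≡ 40 (mod 53) because 4·40 = 160 = 3·53 + 1.
Multiplying both sides by 40: x ≡ 40·13 = 520 ≡ 43 (mod 53).
Check: 4·43 = 172 = 3·53 + 13.

43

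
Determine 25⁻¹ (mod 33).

33 = 1·25 + 8
25 = 3·8 + 1
8 = 8·1 + 0
Back-substituting gives 25·4 ≡ 1 (mod 33).

4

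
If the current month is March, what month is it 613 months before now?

613 = 51·12 + 1, so 613 mod 12 = 1.
March − 1 month → February.

February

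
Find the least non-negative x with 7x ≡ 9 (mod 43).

7⁻¹ ≡ 37 (mod 43) because 7·37 = 259 = 6·43 + 1.
So x ≡ 37·9 = 333 ≡ 32 (mod 43).

32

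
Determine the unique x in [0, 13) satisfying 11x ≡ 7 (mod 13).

3

The inverse of 11 mod 13 is 6 (since 11·6 = 66 ≡ 1).
So x ≡ 6·7 = 42 ≡ 3 (mod 13).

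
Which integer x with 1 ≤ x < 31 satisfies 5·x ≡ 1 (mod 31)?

25

31 = 6·5 + 1
5 = 5·1 + 0
Back-substituting gives 5·25 ≡ 1 (mod 31).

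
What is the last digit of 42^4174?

4

The units digit of 42^n cycles with period 4: 2, 4, 8, 6, …
4174 leaves remainder 2 on division by 4, so 42^4174 ends in 4.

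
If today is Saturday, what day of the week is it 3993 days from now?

Tuesday

3993 = 570·7 + 3, so 3993 mod 7 = 3.
Saturday + 3 days → Tuesday.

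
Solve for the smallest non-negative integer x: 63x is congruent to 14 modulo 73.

57

The inverse of 63 mod 73 is 51 (since 63·51 = 3213 ≡ 1).
So x ≡ 51·14 = 714 ≡ 57 (mod 73).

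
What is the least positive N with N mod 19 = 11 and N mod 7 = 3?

87

x ≡ 3 (mod 7) gives x ∈ {3, 10, 17, 24, 31, 38, 45, 52, …}.
The first of these with x mod 19 = 11 is 87.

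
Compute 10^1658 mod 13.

9

Square-and-reduce mod 13: 10^1≡10, 10^2≡9, 10^4≡3, 10^8≡9, 10^16≡3, 10^32≡9, 10^64≡3, 10^128≡9, 10^256≡3, 10^512≡9, 10^1024≡3.
Since 1658 = 2 + 8 + 16 + 32 + 64 + 512 + 1024 in binary, 10^1658 ≡ 9·9·3·9·3·9·3 ≡ 9 (mod 13).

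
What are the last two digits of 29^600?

Successive squares of 29 mod 100: 29^1≡29, 29^2≡41, 29^4≡81, 29^8≡61, 29^16≡21, 29^32≡41, 29^64≡81, 29^128≡61, 29^256≡21, 29^512≡41.
600 = 8 + 16 + 64 + 512, so 29^600 ≡ 61·21·81·41 ≡ 1 (mod 100).

01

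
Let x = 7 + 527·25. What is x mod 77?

527·25 = 13175.
Dividing 13175 by 77 gives quotient 171 and remainder 8.
(7 + 8) mod 77 = 15.

15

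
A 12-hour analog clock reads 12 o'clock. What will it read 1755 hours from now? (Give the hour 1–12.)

3

Dividing 1755 by 12 gives quotient 146 and remainder 3.
12 + 3 → 3 on a 12-hour dial.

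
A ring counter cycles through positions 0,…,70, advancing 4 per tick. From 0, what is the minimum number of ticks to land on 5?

The inverse of 4 mod 71 is 18 (since 4·18 = 72 ≡ 1).
So x ≡ 18·5 = 90 ≡ 19 (mod 71).
Check: 4·19 = 76 = 1·71 + 5.

19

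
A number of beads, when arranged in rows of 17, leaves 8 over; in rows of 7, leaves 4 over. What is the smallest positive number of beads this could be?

Since 7·5 ≡ 1 (mod 17), take x = 4 + 7·((8−4)·5 mod 17) = 4 + 7·3 = 25.
Check: 25 mod 17 = 8, 25 mod 7 = 4.

25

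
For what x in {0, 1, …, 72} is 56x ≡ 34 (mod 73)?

71

56⁻¹ ≡ 30 (mod 73) because 56·30 = 1680 = 23·73 + 1.
Multiplying both sides by 30: x ≡ 30·34 = 1020 ≡ 71 (mod 73).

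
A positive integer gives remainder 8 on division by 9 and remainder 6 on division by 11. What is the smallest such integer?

x ≡ 8 (mod 9) gives x ∈ {8, 17}.
The first of these with x mod 11 = 6 is 17.

17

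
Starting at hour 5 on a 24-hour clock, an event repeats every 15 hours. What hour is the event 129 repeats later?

20

129·15 = 1935.
1935 = 80·24 + 15, so 1935 mod 24 = 15.
(5 + 15) mod 24 = 20.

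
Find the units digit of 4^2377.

The units digit of 4^n cycles with period 2: 4, 6, …
2377 leaves remainder 1 on division by 2, so 4^2377 ends in 4.

4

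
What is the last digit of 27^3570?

9

Powers of 7 mod 10 repeat with period 4: 7, 9, 3, 1.
3570 mod 4 = 2, so the last digit matches 7^2 = 9.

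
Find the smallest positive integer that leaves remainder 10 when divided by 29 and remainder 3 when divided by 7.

10

Since 7·25 ≡ 1 (mod 29), take x = 3 + 7·((10−3)·25 mod 29) = 3 + 7·1 = 10.
Check: 10 mod 29 = 10, 10 mod 7 = 3.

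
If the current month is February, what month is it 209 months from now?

209 − 17·12 = 5, so 209 ≡ 5 (mod 12).
February + 5 months → July.

July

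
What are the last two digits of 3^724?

81

Successive squares of 3 mod 100: 3^1≡3, 3^2≡9, 3^4≡81, 3^8≡61, 3^16≡21, 3^32≡41, 3^64≡81, 3^128≡61, 3^256≡21, 3^512≡41.
Since 724 = 4 + 16 + 64 + 128 + 512 in binary, 3^724 ≡ 81·21·81·61·41 ≡ 81 (mod 100).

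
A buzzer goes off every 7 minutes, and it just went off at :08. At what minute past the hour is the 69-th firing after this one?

69·7 = 483.
483 mod 60 = 3 (since 8·60 = 480).
(8 + 3) mod 60 = 11.

11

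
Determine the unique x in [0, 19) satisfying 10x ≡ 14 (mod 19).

9

The inverse of 10 mod 19 is 2 (since 10·2 = 20 ≡ 1).
Multiplying both sides by 2: x ≡ 2·14 = 28 ≡ 9 (mod 19).
Check: 10·9 = 90 = 4·19 + 14.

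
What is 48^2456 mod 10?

6

Last digits of 8^n: 8, 4, 2, 6 (period 4).
2456 leaves remainder 0 on division by 4, so 48^2456 ends in 6.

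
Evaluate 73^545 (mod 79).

Square-and-reduce mod 79: 73^1≡73, 73^2≡36, 73^4≡32, 73^8≡76, 73^16≡9, 73^32≡2, 73^64≡4, 73^128≡16, 73^256≡19, 73^512≡45.
Since 545 = 1 + 32 + 512 in binary, 73^545 ≡ 73·2·45 ≡ 13 (mod 79).

13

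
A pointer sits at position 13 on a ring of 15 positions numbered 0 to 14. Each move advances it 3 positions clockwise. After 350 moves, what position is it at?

350·3 = 1050.
Dividing 1050 by 15 gives quotient 70 and remainder 0.
(13 + 0) mod 15 = 13.

13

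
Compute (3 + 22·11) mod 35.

0

22·11 = 242.
242 − 6·35 = 32, so 242 ≡ 32 (mod 35).
(3 + 32) mod 35 = 0.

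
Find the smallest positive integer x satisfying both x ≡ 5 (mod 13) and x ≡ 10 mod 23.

148

Since 23·4 ≡ 1 (mod 13), take x = 10 + 23·((5−10)·4 mod 13) = 10 + 23·6 = 148.
Check: 148 mod 13 = 5, 148 mod 23 = 10.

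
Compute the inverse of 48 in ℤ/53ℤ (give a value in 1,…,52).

21

53 = 1·48 + 5
48 = 9·5 + 3
5 = 1·3 + 2
3 = 1·2 + 1
2 = 2·1 + 0
Back-substituting gives 48·21 ≡ 1 (mod 53).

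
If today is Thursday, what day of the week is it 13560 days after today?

13560 − 1937·7 = 1, so 13560 ≡ 1 (mod 7).
Thursday + 1 day → Friday.

Friday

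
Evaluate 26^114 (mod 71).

37

Successive squares of 26 mod 71: 26^1≡26, 26^2≡37, 26^4≡20, 26^8≡45, 26^16≡37, 26^32≡20, 26^64≡45.
114 = 2 + 16 + 32 + 64, so 26^114 ≡ 37·37·20·45 ≡ 37 (mod 71).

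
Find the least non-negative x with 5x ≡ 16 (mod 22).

5⁻¹ ≡ 9 (mod 22) because 5·9 = 45 = 2·22 + 1.
So x ≡ 9·16 = 144 ≡ 12 (mod 22).
Check: 5·12 = 60 = 2·22 + 16.

12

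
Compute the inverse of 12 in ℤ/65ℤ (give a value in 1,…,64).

38

65 = 5·12 + 5
12 = 2·5 + 2
5 = 2·2 + 1
2 = 2·1 + 0
Back-substituting gives 12·38 ≡ 1 (mod 65).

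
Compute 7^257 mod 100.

Successive squares of 7 mod 100: 7^1≡7, 7^2≡49, 7^4≡1, 7^8≡1, 7^16≡1, 7^32≡1, 7^64≡1, 7^128≡1, 7^256≡1.
257 = 1 + 256, so 7^257 ≡ 7·1 ≡ 7 (mod 100).

7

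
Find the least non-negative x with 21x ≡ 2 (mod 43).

39

The inverse of 21 mod 43 is 41 (since 21·41 = 861 ≡ 1).
So x ≡ 41·2 = 82 ≡ 39 (mod 43).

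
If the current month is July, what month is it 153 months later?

April

153 mod 12 = 9 (since 12·12 = 144).
July + 9 months → April.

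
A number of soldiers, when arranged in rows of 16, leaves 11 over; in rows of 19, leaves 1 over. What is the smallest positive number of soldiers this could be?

x ≡ 11 (mod 16) gives x ∈ {11, 27, 43, 59, 75, 91, 107, 123, …}.
The first of these with x mod 19 = 1 is 267.

267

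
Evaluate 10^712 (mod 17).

16

By repeated squaring mod 17: 10^1≡10, 10^2≡15, 10^4≡4, 10^8≡16, 10^16≡1, 10^32≡1, 10^64≡1, 10^128≡1, 10^256≡1, 10^512≡1.
Since 712 = 8 + 64 + 128 + 512 in binary, 10^712 ≡ 16·1·1·1 ≡ 16 (mod 17).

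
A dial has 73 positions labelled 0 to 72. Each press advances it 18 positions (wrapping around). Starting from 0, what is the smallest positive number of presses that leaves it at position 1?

18·69 = 1242 = 17·73 + 1, so 18⁻¹ ≡ 69 (mod 73).

69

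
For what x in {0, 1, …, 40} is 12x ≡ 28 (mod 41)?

The inverse of 12 mod 41 is 24 (since 12·24 = 288 ≡ 1).
Multiplying both sides by 24: x ≡ 24·28 = 672 ≡ 16 (mod 41).

16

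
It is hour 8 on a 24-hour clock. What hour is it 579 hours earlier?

579 − 24·24 = 3, so 579 ≡ 3 (mod 24).
(8 − 3) mod 24 = 5.

5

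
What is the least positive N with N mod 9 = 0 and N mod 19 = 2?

135

x ≡ 0 (mod 9) gives x ∈ {0, 9, 18, 27, 36, 45, 54, 63, …}.
The first of these with x mod 19 = 2 is 135.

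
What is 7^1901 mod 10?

7

Last digits of 7^n: 7, 9, 3, 1 (period 4).
1901 leaves remainder 1 on division by 4, so 7^1901 ends in 7.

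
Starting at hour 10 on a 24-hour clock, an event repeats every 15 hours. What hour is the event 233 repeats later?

233·15 = 3495.
3495 = 145·24 + 15, so 3495 mod 24 = 15.
(10 + 15) mod 24 = 1.

1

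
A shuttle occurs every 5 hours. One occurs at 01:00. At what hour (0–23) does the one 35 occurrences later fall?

8

35·5 = 175.
175 = 7·24 + 7, so 175 mod 24 = 7.
(1 + 7) mod 24 = 8.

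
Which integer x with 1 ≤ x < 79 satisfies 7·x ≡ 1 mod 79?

7·34 = 238 = 3·79 + 1, so 7⁻¹ ≡ 34 (mod 79).

34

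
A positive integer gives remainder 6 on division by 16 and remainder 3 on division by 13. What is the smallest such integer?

Since 13·5 ≡ 1 (mod 16), take x = 3 + 13·((6−3)·5 mod 16) = 3 + 13·15 = 198.
Check: 198 mod 16 = 6, 198 mod 13 = 3.

198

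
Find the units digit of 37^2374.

Last digits of 7^n: 7, 9, 3, 1 (period 4).
2374 leaves remainder 2 on division by 4, so 37^2374 ends in 9.

9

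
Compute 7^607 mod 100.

By repeated squaring mod 100: 7^1≡7, 7^2≡49, 7^4≡1, 7^8≡1, 7^16≡1, 7^32≡1, 7^64≡1, 7^128≡1, 7^256≡1, 7^512≡1.
607 = 1 + 2 + 4 + 8 + 16 + 64 + 512, so 7^607 ≡ 7·49·1·1·1·1·1 ≡ 43 (mod 100).

43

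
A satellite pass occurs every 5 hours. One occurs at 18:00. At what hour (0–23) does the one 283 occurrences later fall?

283·5 = 1415.
1415 = 58·24 + 23, so 1415 mod 24 = 23.
(18 + 23) mod 24 = 17.

17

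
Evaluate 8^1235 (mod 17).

2

Square-and-reduce mod 17: 8^1≡8, 8^2≡13, 8^4≡16, 8^8≡1, 8^16≡1, 8^32≡1, 8^64≡1, 8^128≡1, 8^256≡1, 8^512≡1, 8^1024≡1.
1235 = 1 + 2 + 16 + 64 + 128 + 1024, so 8^1235 ≡ 8·13·1·1·1·1 ≡ 2 (mod 17).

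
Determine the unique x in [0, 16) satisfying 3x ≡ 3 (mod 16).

1

3⁻¹ ≡ 11 (mod 16) because 3·11 = 33 = 2·16 + 1.
Multiplying both sides by 11: x ≡ 11·3 = 33 ≡ 1 (mod 16).
Check: 3·1 = 3 = 0·16 + 3.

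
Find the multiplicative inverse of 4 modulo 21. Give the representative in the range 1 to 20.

4·16 = 64 = 3·21 + 1, so 4⁻¹ ≡ 16 (mod 21).

16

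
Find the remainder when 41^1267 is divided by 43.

By repeated squaring mod 43: 41^1≡41, 41^2≡4, 41^4≡16, 41^8≡41, 41^16≡4, 41^32≡16, 41^64≡41, 41^128≡4, 41^256≡16, 41^512≡41, 41^1024≡4.
Since 1267 = 1 + 2 + 16 + 32 + 64 + 128 + 1024 in binary, 41^1267 ≡ 41·4·4·16·41·4·4 ≡ 1 (mod 43).

1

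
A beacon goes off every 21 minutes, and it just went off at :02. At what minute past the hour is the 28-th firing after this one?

50

28·21 = 588.
588 mod 60 = 48 (since 9·60 = 540).
(2 + 48) mod 60 = 50.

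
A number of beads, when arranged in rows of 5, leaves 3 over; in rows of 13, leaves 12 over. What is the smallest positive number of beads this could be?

x ≡ 3 (mod 5) gives x ∈ {3, 8, 13, 18, 23, 28, 33, 38}.
The first of these with x mod 13 = 12 is 38.

38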